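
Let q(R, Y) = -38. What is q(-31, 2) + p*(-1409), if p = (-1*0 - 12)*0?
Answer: -38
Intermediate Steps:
p = 0 (p = (0 - 12)*0 = -12*0 = 0)
q(-31, 2) + p*(-1409) = -38 + 0*(-1409) = -38 + 0 = -38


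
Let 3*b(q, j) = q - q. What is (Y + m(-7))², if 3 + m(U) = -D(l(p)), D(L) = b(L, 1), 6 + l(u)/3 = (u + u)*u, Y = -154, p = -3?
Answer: 24649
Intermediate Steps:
b(q, j) = 0 (b(q, j) = (q - q)/3 = (⅓)*0 = 0)
l(u) = -18 + 6*u² (l(u) = -18 + 3*((u + u)*u) = -18 + 3*((2*u)*u) = -18 + 3*(2*u²) = -18 + 6*u²)
D(L) = 0
m(U) = -3 (m(U) = -3 - 1*0 = -3 + 0 = -3)
(Y + m(-7))² = (-154 - 3)² = (-157)² = 24649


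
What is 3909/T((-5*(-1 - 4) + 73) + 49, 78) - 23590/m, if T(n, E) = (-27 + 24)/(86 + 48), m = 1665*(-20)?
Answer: -581422301/3330 ≈ -1.7460e+5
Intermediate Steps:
m = -33300
T(n, E) = -3/134
3909/T((-5*(-1 - 4) + 73) + 49, 78) - 23590/m = 3909/(-3/134) - 23590/(-33300) = 3909*(-134/3) - 23590*(-1/33300) = -174602 + 2359/3330 = -581422301/3330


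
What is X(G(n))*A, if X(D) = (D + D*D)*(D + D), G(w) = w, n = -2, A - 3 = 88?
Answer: -728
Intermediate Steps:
A = 91 (A = 3 + 88 = 91)
X(D) = 2*D*(D + D²) (X(D) = (D + D²)*(2*D) = 2*D*(D + D²))
X(G(n))*A = (2*(-2)²*(1 - 2))*91 = (2*4*(-1))*91 = -8*91 = -728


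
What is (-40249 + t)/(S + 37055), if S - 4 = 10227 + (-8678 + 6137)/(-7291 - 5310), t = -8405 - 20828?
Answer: -875542682/595853427 ≈ -1.4694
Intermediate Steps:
t = -29233
S = 128923372/12601 (S = 4 + (10227 + (-8678 + 6137)/(-7291 - 5310)) = 4 + (10227 - 2541/(-12601)) = 4 + (10227 - 2541*(-1/12601)) = 4 + (10227 + 2541/12601) = 4 + 128872968/12601 = 128923372/12601 ≈ 10231.)
(-40249 + t)/(S + 37055) = (-40249 - 29233)/(128923372/12601 + 37055) = -69482/595853427/12601 = -69482*12601/595853427 = -875542682/595853427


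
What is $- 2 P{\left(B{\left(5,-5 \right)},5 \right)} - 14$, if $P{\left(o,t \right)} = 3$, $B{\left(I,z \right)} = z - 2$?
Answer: $-20$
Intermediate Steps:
$B{\left(I,z \right)} = -2 + z$
$- 2 P{\left(B{\left(5,-5 \right)},5 \right)} - 14 = \left(-2\right) 3 - 14 = -6 - 14 = -20$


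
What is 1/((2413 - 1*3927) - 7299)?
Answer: -1/8813 ≈ -0.00011347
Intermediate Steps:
1/((2413 - 1*3927) - 7299) = 1/((2413 - 3927) - 7299) = 1/(-1514 - 7299) = 1/(-8813) = -1/8813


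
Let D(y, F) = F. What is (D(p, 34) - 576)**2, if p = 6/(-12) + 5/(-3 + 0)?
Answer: 293764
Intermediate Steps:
p = -13/6 (p = 6*(-1/12) + 5/(-3) = -1/2 + 5*(-1/3) = -1/2 - 5/3 = -13/6 ≈ -2.1667)
(D(p, 34) - 576)**2 = (34 - 576)**2 = (-542)**2 = 293764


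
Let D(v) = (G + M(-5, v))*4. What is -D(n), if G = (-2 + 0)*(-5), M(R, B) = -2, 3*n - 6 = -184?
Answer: -32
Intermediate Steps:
n = -178/3 (n = 2 + (1/3)*(-184) = 2 - 184/3 = -178/3 ≈ -59.333)
G = 10 (G = -2*(-5) = 10)
D(v) = 32 (D(v) = (10 - 2)*4 = 8*4 = 32)
-D(n) = -1*32 = -32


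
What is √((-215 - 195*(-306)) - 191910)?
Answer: I*√132455 ≈ 363.94*I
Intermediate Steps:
√((-215 - 195*(-306)) - 191910) = √((-215 + 59670) - 191910) = √(59455 - 191910) = √(-132455) = I*√132455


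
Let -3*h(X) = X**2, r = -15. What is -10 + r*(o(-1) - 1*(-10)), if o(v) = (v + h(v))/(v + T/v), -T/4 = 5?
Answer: -3020/19 ≈ -158.95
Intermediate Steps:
T = -20 (T = -4*5 = -20)
h(X) = -X**2/3
o(v) = (v - v**2/3)/(v - 20/v)
-10 + r*(o(-1) - 1*(-10)) = -10 - 15*((1/3)*(-1)**2*(3 - 1*(-1))/(-20 + (-1)**2) - 1*(-10)) = -10 - 15*((1/3)*1*(3 + 1)/(-20 + 1) + 10) = -10 - 15*((1/3)*1*4/(-19) + 10) = -10 - 15*((1/3)*1*(-1/19)*4 + 10) = -10 - 15*(-4/57 + 10) = -10 - 15*566/57 = -10 - 2830/19 = -3020/19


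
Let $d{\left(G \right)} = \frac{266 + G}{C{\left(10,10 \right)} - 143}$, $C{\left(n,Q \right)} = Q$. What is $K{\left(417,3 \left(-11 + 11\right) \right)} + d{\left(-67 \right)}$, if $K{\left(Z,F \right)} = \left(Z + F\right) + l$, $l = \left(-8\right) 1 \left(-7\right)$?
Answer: $\frac{62710}{133} \approx 471.5$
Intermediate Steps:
$l = 56$ ($l = \left(-8\right) \left(-7\right) = 56$)
$K{\left(Z,F \right)} = 56 + F + Z$ ($K{\left(Z,F \right)} = \left(Z + F\right) + 56 = \left(F + Z\right) + 56 = 56 + F + Z$)
$d{\left(G \right)} = -2 - \frac{G}{133}$ ($d{\left(G \right)} = \frac{266 + G}{10 - 143} = \frac{266 + G}{-133} = \left(266 + G\right) \left(- \frac{1}{133}\right) = -2 - \frac{G}{133}$)
$K{\left(417,3 \left(-11 + 11\right) \right)} + d{\left(-67 \right)} = \left(56 + 3 \left(-11 + 11\right) + 417\right) - \frac{199}{133} = \left(56 + 3 \cdot 0 + 417\right) + \left(-2 + \frac{67}{133}\right) = \left(56 + 0 + 417\right) - \frac{199}{133} = 473 - \frac{199}{133} = \frac{62710}{133}$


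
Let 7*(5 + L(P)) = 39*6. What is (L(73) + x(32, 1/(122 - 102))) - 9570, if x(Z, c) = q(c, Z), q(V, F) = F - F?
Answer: -66791/7 ≈ -9541.6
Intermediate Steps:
L(P) = 199/7 (L(P) = -5 + (39*6)/7 = -5 + (⅐)*234 = -5 + 234/7 = 199/7)
q(V, F) = 0
x(Z, c) = 0
(L(73) + x(32, 1/(122 - 102))) - 9570 = (199/7 + 0) - 9570 = 199/7 - 9570 = -66791/7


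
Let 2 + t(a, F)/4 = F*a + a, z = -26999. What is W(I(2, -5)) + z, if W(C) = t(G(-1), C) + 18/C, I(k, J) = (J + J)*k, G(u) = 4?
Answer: -273119/10 ≈ -27312.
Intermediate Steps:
I(k, J) = 2*J*k (I(k, J) = (2*J)*k = 2*J*k)
t(a, F) = -8 + 4*a + 4*F*a (t(a, F) = -8 + 4*(F*a + a) = -8 + 4*(a + F*a) = -8 + (4*a + 4*F*a) = -8 + 4*a + 4*F*a)
W(C) = 8 + 16*C + 18/C (W(C) = (-8 + 4*4 + 4*C*4) + 18/C = (-8 + 16 + 16*C) + 18/C = (8 + 16*C) + 18/C = 8 + 16*C + 18/C)
W(I(2, -5)) + z = (8 + 16*(2*(-5)*2) + 18/((2*(-5)*2))) - 26999 = (8 + 16*(-20) + 18/(-20)) - 26999 = (8 - 320 + 18*(-1/20)) - 26999 = (8 - 320 - 9/10) - 26999 = -3129/10 - 26999 = -273119/10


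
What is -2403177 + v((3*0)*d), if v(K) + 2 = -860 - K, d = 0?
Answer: -2404039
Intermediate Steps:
v(K) = -862 - K (v(K) = -2 + (-860 - K) = -862 - K)
-2403177 + v((3*0)*d) = -2403177 + (-862 - 3*0*0) = -2403177 + (-862 - 0*0) = -2403177 + (-862 - 1*0) = -2403177 + (-862 + 0) = -2403177 - 862 = -2404039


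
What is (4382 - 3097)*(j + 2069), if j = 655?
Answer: 3500340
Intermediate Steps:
(4382 - 3097)*(j + 2069) = (4382 - 3097)*(655 + 2069) = 1285*2724 = 3500340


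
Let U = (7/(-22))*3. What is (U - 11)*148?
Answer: -19462/11 ≈ -1769.3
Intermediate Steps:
U = -21/22 (U = (7*(-1/22))*3 = -7/22*3 = -21/22 ≈ -0.95455)
(U - 11)*148 = (-21/22 - 11)*148 = -263/22*148 = -19462/11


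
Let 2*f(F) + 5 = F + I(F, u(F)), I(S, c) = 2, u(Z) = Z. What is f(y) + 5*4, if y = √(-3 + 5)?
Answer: 37/2 + √2/2 ≈ 19.207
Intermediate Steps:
y = √2 ≈ 1.4142
f(F) = -3/2 + F/2 (f(F) = -5/2 + (F + 2)/2 = -5/2 + (2 + F)/2 = -5/2 + (1 + F/2) = -3/2 + F/2)
f(y) + 5*4 = (-3/2 + √2/2) + 5*4 = (-3/2 + √2/2) + 20 = 37/2 + √2/2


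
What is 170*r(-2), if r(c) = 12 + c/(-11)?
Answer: 22780/11 ≈ 2070.9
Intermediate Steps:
r(c) = 12 - c/11 (r(c) = 12 + c*(-1/11) = 12 - c/11)
170*r(-2) = 170*(12 - 1/11*(-2)) = 170*(12 + 2/11) = 170*(134/11) = 22780/11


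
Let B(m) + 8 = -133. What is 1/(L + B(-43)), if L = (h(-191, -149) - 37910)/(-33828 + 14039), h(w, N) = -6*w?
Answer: -2827/393355 ≈ -0.0071869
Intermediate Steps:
B(m) = -141 (B(m) = -8 - 133 = -141)
L = 5252/2827 (L = (-6*(-191) - 37910)/(-33828 + 14039) = (1146 - 37910)/(-19789) = -36764*(-1/19789) = 5252/2827 ≈ 1.8578)
1/(L + B(-43)) = 1/(5252/2827 - 141) = 1/(-393355/2827) = -2827/393355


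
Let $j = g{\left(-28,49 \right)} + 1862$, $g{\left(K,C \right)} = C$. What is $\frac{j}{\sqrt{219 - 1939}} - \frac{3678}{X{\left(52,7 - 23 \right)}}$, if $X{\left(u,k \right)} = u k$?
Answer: $\frac{1839}{416} - \frac{1911 i \sqrt{430}}{860} \approx 4.4207 - 46.078 i$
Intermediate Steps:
$X{\left(u,k \right)} = k u$
$j = 1911$ ($j = 49 + 1862 = 1911$)
$\frac{j}{\sqrt{219 - 1939}} - \frac{3678}{X{\left(52,7 - 23 \right)}} = \frac{1911}{\sqrt{219 - 1939}} - \frac{3678}{\left(7 - 23\right) 52} = \frac{1911}{\sqrt{-1720}} - \frac{3678}{\left(7 - 23\right) 52} = \frac{1911}{2 i \sqrt{430}} - \frac{3678}{\left(-16\right) 52} = 1911 \left(- \frac{i \sqrt{430}}{860}\right) - \frac{3678}{-832} = - \frac{1911 i \sqrt{430}}{860} - - \frac{1839}{416} = - \frac{1911 i \sqrt{430}}{860} + \frac{1839}{416} = \frac{1839}{416} - \frac{1911 i \sqrt{430}}{860}$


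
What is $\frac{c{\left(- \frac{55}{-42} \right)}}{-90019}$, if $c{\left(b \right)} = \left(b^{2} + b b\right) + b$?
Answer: $- \frac{2090}{39698379} \approx -5.2647 \cdot 10^{-5}$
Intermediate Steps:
$c{\left(b \right)} = b + 2 b^{2}$ ($c{\left(b \right)} = \left(b^{2} + b^{2}\right) + b = 2 b^{2} + b = b + 2 b^{2}$)
$\frac{c{\left(- \frac{55}{-42} \right)}}{-90019} = \frac{- \frac{55}{-42} \left(1 + 2 \left(- \frac{55}{-42}\right)\right)}{-90019} = \left(-55\right) \left(- \frac{1}{42}\right) \left(1 + 2 \left(\left(-55\right) \left(- \frac{1}{42}\right)\right)\right) \left(- \frac{1}{90019}\right) = \frac{55 \left(1 + 2 \cdot \frac{55}{42}\right)}{42} \left(- \frac{1}{90019}\right) = \frac{55 \left(1 + \frac{55}{21}\right)}{42} \left(- \frac{1}{90019}\right) = \frac{55}{42} \cdot \frac{76}{21} \left(- \frac{1}{90019}\right) = \frac{2090}{441} \left(- \frac{1}{90019}\right) = - \frac{2090}{39698379}$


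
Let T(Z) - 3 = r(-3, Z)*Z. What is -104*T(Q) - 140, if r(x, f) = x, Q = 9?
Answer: 2356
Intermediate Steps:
T(Z) = 3 - 3*Z
-104*T(Q) - 140 = -104*(3 - 3*9) - 140 = -104*(3 - 27) - 140 = -104*(-24) - 140 = 2496 - 140 = 2356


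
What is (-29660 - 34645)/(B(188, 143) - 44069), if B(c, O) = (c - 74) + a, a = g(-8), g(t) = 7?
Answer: 64305/43948 ≈ 1.4632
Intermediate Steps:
a = 7
B(c, O) = -67 + c (B(c, O) = (c - 74) + 7 = (-74 + c) + 7 = -67 + c)
(-29660 - 34645)/(B(188, 143) - 44069) = (-29660 - 34645)/((-67 + 188) - 44069) = -64305/(121 - 44069) = -64305/(-43948) = -64305*(-1/43948) = 64305/43948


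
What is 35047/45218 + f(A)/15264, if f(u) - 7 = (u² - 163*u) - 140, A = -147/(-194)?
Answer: 9849049278227/12988325713536 ≈ 0.75830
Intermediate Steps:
A = 147/194 (A = -147*(-1/194) = 147/194 ≈ 0.75773)
f(u) = -133 + u² - 163*u (f(u) = 7 + ((u² - 163*u) - 140) = 7 + (-140 + u² - 163*u) = -133 + u² - 163*u)
35047/45218 + f(A)/15264 = 35047/45218 + (-133 + (147/194)² - 163*147/194)/15264 = 35047*(1/45218) + (-133 + 21609/37636 - 23961/194)*(1/15264) = 35047/45218 - 9632413/37636*1/15264 = 35047/45218 - 9632413/574475904 = 9849049278227/12988325713536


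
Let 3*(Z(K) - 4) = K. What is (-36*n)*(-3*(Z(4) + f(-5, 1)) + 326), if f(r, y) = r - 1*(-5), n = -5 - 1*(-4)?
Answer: 11160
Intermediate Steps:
n = -1 (n = -5 + 4 = -1)
Z(K) = 4 + K/3
f(r, y) = 5 + r (f(r, y) = r + 5 = 5 + r)
(-36*n)*(-3*(Z(4) + f(-5, 1)) + 326) = (-36*(-1))*(-3*((4 + (⅓)*4) + (5 - 5)) + 326) = 36*(-3*((4 + 4/3) + 0) + 326) = 36*(-3*(16/3 + 0) + 326) = 36*(-3*16/3 + 326) = 36*(-16 + 326) = 36*310 = 11160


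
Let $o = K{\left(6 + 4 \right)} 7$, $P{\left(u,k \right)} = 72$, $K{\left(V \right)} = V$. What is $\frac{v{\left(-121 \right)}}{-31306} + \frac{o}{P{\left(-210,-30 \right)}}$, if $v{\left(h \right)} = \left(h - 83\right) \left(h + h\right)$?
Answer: $- \frac{30979}{51228} \approx -0.60473$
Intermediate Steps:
$v{\left(h \right)} = 2 h \left(-83 + h\right)$ ($v{\left(h \right)} = \left(-83 + h\right) 2 h = 2 h \left(-83 + h\right)$)
$o = 70$ ($o = \left(6 + 4\right) 7 = 10 \cdot 7 = 70$)
$\frac{v{\left(-121 \right)}}{-31306} + \frac{o}{P{\left(-210,-30 \right)}} = \frac{2 \left(-121\right) \left(-83 - 121\right)}{-31306} + \frac{70}{72} = 2 \left(-121\right) \left(-204\right) \left(- \frac{1}{31306}\right) + 70 \cdot \frac{1}{72} = 49368 \left(- \frac{1}{31306}\right) + \frac{35}{36} = - \frac{2244}{1423} + \frac{35}{36} = - \frac{30979}{51228}$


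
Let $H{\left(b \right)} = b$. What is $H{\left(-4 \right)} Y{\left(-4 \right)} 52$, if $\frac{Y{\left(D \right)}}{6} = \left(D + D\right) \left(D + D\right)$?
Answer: $-79872$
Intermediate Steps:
$Y{\left(D \right)} = 24 D^{2}$ ($Y{\left(D \right)} = 6 \left(D + D\right) \left(D + D\right) = 6 \cdot 2 D 2 D = 6 \cdot 4 D^{2} = 24 D^{2}$)
$H{\left(-4 \right)} Y{\left(-4 \right)} 52 = - 4 \cdot 24 \left(-4\right)^{2} \cdot 52 = - 4 \cdot 24 \cdot 16 \cdot 52 = \left(-4\right) 384 \cdot 52 = \left(-1536\right) 52 = -79872$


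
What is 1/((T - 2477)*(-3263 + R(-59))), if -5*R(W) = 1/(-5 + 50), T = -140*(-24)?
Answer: -225/648277408 ≈ -3.4707e-7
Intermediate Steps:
T = 3360
R(W) = -1/225 (R(W) = -1/(5*(-5 + 50)) = -⅕/45 = -⅕*1/45 = -1/225)
1/((T - 2477)*(-3263 + R(-59))) = 1/((3360 - 2477)*(-3263 - 1/225)) = 1/(883*(-734176/225)) = 1/(-648277408/225) = -225/648277408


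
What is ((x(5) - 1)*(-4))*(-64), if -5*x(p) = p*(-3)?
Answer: 512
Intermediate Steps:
x(p) = 3*p/5 (x(p) = -p*(-3)/5 = -(-3)*p/5 = 3*p/5)
((x(5) - 1)*(-4))*(-64) = (((⅗)*5 - 1)*(-4))*(-64) = ((3 - 1)*(-4))*(-64) = (2*(-4))*(-64) = -8*(-64) = 512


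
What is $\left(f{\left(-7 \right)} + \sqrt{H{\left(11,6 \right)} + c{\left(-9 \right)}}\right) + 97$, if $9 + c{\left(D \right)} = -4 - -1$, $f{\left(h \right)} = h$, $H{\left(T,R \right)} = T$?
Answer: $90 + i \approx 90.0 + 1.0 i$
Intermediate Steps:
$c{\left(D \right)} = -12$ ($c{\left(D \right)} = -9 - 3 = -12$)
$\left(f{\left(-7 \right)} + \sqrt{H{\left(11,6 \right)} + c{\left(-9 \right)}}\right) + 97 = \left(-7 + \sqrt{11 - 12}\right) + 97 = \left(-7 + \sqrt{-1}\right) + 97 = \left(-7 + i\right) + 97 = 90 + i$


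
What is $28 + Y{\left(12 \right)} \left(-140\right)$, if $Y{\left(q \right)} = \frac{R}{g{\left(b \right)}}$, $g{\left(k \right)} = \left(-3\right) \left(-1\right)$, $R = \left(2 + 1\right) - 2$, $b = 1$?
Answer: $- \frac{56}{3} \approx -18.667$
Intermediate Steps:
$R = 1$ ($R = 3 - 2 = 1$)
$g{\left(k \right)} = 3$
$Y{\left(q \right)} = \frac{1}{3}$ ($Y{\left(q \right)} = 1 \cdot \frac{1}{3} = \frac{1}{3}$)
$28 + Y{\left(12 \right)} \left(-140\right) = 28 + \frac{1}{3} \left(-140\right) = 28 - \frac{140}{3} = - \frac{56}{3}$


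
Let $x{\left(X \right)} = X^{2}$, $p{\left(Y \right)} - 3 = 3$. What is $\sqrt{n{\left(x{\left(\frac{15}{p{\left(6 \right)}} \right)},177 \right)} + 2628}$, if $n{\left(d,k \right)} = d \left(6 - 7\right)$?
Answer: $\frac{\sqrt{10487}}{2} \approx 51.203$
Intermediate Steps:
$p{\left(Y \right)} = 6$ ($p{\left(Y \right)} = 3 + 3 = 6$)
$n{\left(d,k \right)} = - d$ ($n{\left(d,k \right)} = d \left(-1\right) = - d$)
$\sqrt{n{\left(x{\left(\frac{15}{p{\left(6 \right)}} \right)},177 \right)} + 2628} = \sqrt{- \left(\frac{15}{6}\right)^{2} + 2628} = \sqrt{- \left(15 \cdot \frac{1}{6}\right)^{2} + 2628} = \sqrt{- \left(\frac{5}{2}\right)^{2} + 2628} = \sqrt{\left(-1\right) \frac{25}{4} + 2628} = \sqrt{- \frac{25}{4} + 2628} = \sqrt{\frac{10487}{4}} = \frac{\sqrt{10487}}{2}$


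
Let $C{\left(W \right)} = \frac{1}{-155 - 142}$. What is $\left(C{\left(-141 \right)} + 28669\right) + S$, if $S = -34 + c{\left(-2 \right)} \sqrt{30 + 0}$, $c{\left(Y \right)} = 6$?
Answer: $\frac{8504594}{297} + 6 \sqrt{30} \approx 28668.0$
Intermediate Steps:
$C{\left(W \right)} = - \frac{1}{297}$ ($C{\left(W \right)} = \frac{1}{-297} = - \frac{1}{297}$)
$S = -34 + 6 \sqrt{30}$ ($S = -34 + 6 \sqrt{30 + 0} = -34 + 6 \sqrt{30} \approx -1.1366$)
$\left(C{\left(-141 \right)} + 28669\right) + S = \left(- \frac{1}{297} + 28669\right) - \left(34 - 6 \sqrt{30}\right) = \frac{8514692}{297} - \left(34 - 6 \sqrt{30}\right) = \frac{8504594}{297} + 6 \sqrt{30}$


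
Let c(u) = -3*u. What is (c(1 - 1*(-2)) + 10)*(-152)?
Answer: -152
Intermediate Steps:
(c(1 - 1*(-2)) + 10)*(-152) = (-3*(1 - 1*(-2)) + 10)*(-152) = (-3*(1 + 2) + 10)*(-152) = (-3*3 + 10)*(-152) = (-9 + 10)*(-152) = 1*(-152) = -152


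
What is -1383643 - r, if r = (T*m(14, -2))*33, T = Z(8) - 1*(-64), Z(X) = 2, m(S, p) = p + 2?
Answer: -1383643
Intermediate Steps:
m(S, p) = 2 + p
T = 66 (T = 2 - 1*(-64) = 2 + 64 = 66)
r = 0 (r = (66*(2 - 2))*33 = (66*0)*33 = 0*33 = 0)
-1383643 - r = -1383643 - 1*0 = -1383643 + 0 = -1383643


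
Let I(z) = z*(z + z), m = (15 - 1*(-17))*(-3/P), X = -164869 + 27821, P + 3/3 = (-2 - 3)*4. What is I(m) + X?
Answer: -6713304/49 ≈ -1.3701e+5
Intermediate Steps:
P = -21 (P = -1 + (-2 - 3)*4 = -1 - 5*4 = -1 - 20 = -21)
X = -137048
m = 32/7 (m = (15 - 1*(-17))*(-3/(-21)) = (15 + 17)*(-3*(-1/21)) = 32*(1/7) = 32/7 ≈ 4.5714)
I(z) = 2*z**2 (I(z) = z*(2*z) = 2*z**2)
I(m) + X = 2*(32/7)**2 - 137048 = 2*(1024/49) - 137048 = 2048/49 - 137048 = -6713304/49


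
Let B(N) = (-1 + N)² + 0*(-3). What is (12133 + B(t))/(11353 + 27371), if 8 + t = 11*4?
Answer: 6679/19362 ≈ 0.34495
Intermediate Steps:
t = 36 (t = -8 + 11*4 = -8 + 44 = 36)
B(N) = (-1 + N)² (B(N) = (-1 + N)² + 0 = (-1 + N)²)
(12133 + B(t))/(11353 + 27371) = (12133 + (-1 + 36)²)/(11353 + 27371) = (12133 + 35²)/38724 = (12133 + 1225)*(1/38724) = 13358*(1/38724) = 6679/19362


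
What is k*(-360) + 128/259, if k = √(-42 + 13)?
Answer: 128/259 - 360*I*√29 ≈ 0.49421 - 1938.7*I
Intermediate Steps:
k = I*√29 (k = √(-29) = I*√29 ≈ 5.3852*I)
k*(-360) + 128/259 = (I*√29)*(-360) + 128/259 = -360*I*√29 + 128*(1/259) = -360*I*√29 + 128/259 = 128/259 - 360*I*√29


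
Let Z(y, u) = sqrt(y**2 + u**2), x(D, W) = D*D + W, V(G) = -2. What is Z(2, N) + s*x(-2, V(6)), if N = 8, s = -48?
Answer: -96 + 2*sqrt(17) ≈ -87.754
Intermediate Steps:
x(D, W) = W + D**2 (x(D, W) = D**2 + W = W + D**2)
Z(y, u) = sqrt(u**2 + y**2)
Z(2, N) + s*x(-2, V(6)) = sqrt(8**2 + 2**2) - 48*(-2 + (-2)**2) = sqrt(64 + 4) - 48*(-2 + 4) = sqrt(68) - 48*2 = 2*sqrt(17) - 96 = -96 + 2*sqrt(17)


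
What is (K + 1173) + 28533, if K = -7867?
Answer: 21839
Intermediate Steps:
(K + 1173) + 28533 = (-7867 + 1173) + 28533 = -6694 + 28533 = 21839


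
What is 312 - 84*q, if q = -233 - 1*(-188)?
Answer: 4092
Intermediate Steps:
q = -45 (q = -233 + 188 = -45)
312 - 84*q = 312 - 84*(-45) = 312 + 3780 = 4092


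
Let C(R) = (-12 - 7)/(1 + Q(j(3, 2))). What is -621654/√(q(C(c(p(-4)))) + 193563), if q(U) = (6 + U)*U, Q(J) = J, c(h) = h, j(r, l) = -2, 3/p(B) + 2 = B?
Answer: -310827*√194038/97019 ≈ -1411.3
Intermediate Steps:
p(B) = 3/(-2 + B)
C(R) = 19 (C(R) = (-12 - 7)/(1 - 2) = -19/(-1) = -19*(-1) = 19)
q(U) = U*(6 + U)
-621654/√(q(C(c(p(-4)))) + 193563) = -621654/√(19*(6 + 19) + 193563) = -621654/√(19*25 + 193563) = -621654/√(475 + 193563) = -621654*√194038/194038 = -310827*√194038/97019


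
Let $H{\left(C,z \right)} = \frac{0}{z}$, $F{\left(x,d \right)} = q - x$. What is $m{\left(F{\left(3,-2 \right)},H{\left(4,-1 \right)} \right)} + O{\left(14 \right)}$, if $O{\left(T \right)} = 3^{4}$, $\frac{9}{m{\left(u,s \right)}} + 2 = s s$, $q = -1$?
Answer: $\frac{153}{2} \approx 76.5$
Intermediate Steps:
$F{\left(x,d \right)} = -1 - x$
$H{\left(C,z \right)} = 0$
$m{\left(u,s \right)} = \frac{9}{-2 + s^{2}}$ ($m{\left(u,s \right)} = \frac{9}{-2 + s s} = \frac{9}{-2 + s^{2}}$)
$O{\left(T \right)} = 81$
$m{\left(F{\left(3,-2 \right)},H{\left(4,-1 \right)} \right)} + O{\left(14 \right)} = \frac{9}{-2 + 0^{2}} + 81 = \frac{9}{-2 + 0} + 81 = \frac{9}{-2} + 81 = 9 \left(- \frac{1}{2}\right) + 81 = - \frac{9}{2} + 81 = \frac{153}{2}$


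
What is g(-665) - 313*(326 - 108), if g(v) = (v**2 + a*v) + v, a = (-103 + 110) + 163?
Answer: 260276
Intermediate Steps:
a = 170 (a = 7 + 163 = 170)
g(v) = v**2 + 171*v (g(v) = (v**2 + 170*v) + v = v**2 + 171*v)
g(-665) - 313*(326 - 108) = -665*(171 - 665) - 313*(326 - 108) = -665*(-494) - 313*218 = 328510 - 68234 = 260276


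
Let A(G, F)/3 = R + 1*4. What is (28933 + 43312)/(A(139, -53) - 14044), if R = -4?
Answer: -72245/14044 ≈ -5.1442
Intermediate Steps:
A(G, F) = 0 (A(G, F) = 3*(-4 + 1*4) = 3*(-4 + 4) = 3*0 = 0)
(28933 + 43312)/(A(139, -53) - 14044) = (28933 + 43312)/(0 - 14044) = 72245/(-14044) = 72245*(-1/14044) = -72245/14044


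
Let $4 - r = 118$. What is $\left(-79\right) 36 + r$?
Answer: $-2958$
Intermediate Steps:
$r = -114$ ($r = 4 - 118 = -114$)
$\left(-79\right) 36 + r = \left(-79\right) 36 - 114 = -2844 - 114 = -2958$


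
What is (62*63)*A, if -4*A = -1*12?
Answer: 11718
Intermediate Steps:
A = 3 (A = -(-1)*12/4 = -¼*(-12) = 3)
(62*63)*A = (62*63)*3 = 3906*3 = 11718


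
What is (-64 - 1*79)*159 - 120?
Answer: -22857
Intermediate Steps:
(-64 - 1*79)*159 - 120 = (-64 - 79)*159 - 120 = -143*159 - 120 = -22737 - 120 = -22857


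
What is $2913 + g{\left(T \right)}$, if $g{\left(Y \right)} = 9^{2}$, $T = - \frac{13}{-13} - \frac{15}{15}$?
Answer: $2994$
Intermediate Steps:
$T = 0$ ($T = \left(-13\right) \left(- \frac{1}{13}\right) - 1 = 1 - 1 = 0$)
$g{\left(Y \right)} = 81$
$2913 + g{\left(T \right)} = 2913 + 81 = 2994$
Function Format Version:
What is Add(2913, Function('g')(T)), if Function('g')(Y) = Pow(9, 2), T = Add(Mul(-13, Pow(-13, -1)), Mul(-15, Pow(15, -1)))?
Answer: 2994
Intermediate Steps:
T = 0 (T = Add(Mul(-13, Rational(-1, 13)), Mul(-15, Rational(1, 15))) = Add(1, -1) = 0)
Function('g')(Y) = 81
Add(2913, Function('g')(T)) = Add(2913, 81) = 2994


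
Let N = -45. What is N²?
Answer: 2025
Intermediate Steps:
N² = (-45)² = 2025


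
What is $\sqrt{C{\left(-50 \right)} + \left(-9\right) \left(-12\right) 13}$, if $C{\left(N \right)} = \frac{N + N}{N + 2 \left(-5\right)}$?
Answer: $\frac{\sqrt{12651}}{3} \approx 37.492$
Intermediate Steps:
$C{\left(N \right)} = \frac{2 N}{-10 + N}$ ($C{\left(N \right)} = \frac{2 N}{N - 10} = \frac{2 N}{-10 + N}$)
$\sqrt{C{\left(-50 \right)} + \left(-9\right) \left(-12\right) 13} = \sqrt{2 \left(-50\right) \frac{1}{-10 - 50} + \left(-9\right) \left(-12\right) 13} = \sqrt{2 \left(-50\right) \frac{1}{-60} + 108 \cdot 13} = \sqrt{2 \left(-50\right) \left(- \frac{1}{60}\right) + 1404} = \sqrt{\frac{5}{3} + 1404} = \sqrt{\frac{4217}{3}} = \frac{\sqrt{12651}}{3}$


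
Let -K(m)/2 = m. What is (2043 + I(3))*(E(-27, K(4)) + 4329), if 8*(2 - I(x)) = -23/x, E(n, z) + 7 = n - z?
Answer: 211290209/24 ≈ 8.8038e+6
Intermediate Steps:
K(m) = -2*m
E(n, z) = -7 + n - z (E(n, z) = -7 + (n - z) = -7 + n - z)
I(x) = 2 + 23/(8*x) (I(x) = 2 - (-23)/(8*x) = 2 + 23/(8*x))
(2043 + I(3))*(E(-27, K(4)) + 4329) = (2043 + (2 + (23/8)/3))*((-7 - 27 - (-2)*4) + 4329) = (2043 + (2 + (23/8)*(⅓)))*((-7 - 27 - 1*(-8)) + 4329) = (2043 + (2 + 23/24))*((-7 - 27 + 8) + 4329) = (2043 + 71/24)*(-26 + 4329) = (49103/24)*4303 = 211290209/24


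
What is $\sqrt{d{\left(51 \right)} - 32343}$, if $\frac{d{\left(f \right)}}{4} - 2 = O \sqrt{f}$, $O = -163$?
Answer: $\sqrt{-32335 - 652 \sqrt{51}} \approx 192.33 i$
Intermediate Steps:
$d{\left(f \right)} = 8 - 652 \sqrt{f}$ ($d{\left(f \right)} = 8 + 4 \left(- 163 \sqrt{f}\right) = 8 - 652 \sqrt{f}$)
$\sqrt{d{\left(51 \right)} - 32343} = \sqrt{\left(8 - 652 \sqrt{51}\right) - 32343} = \sqrt{-32335 - 652 \sqrt{51}}$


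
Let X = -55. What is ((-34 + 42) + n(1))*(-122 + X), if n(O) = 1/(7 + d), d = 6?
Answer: -18585/13 ≈ -1429.6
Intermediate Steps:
n(O) = 1/13 (n(O) = 1/(7 + 6) = 1/13)
((-34 + 42) + n(1))*(-122 + X) = ((-34 + 42) + 1/13)*(-122 - 55) = (8 + 1/13)*(-177) = (105/13)*(-177) = -18585/13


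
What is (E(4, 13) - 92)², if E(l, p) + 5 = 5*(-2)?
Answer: 11449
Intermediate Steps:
E(l, p) = -15 (E(l, p) = -5 + 5*(-2) = -5 - 10 = -15)
(E(4, 13) - 92)² = (-15 - 92)² = (-107)² = 11449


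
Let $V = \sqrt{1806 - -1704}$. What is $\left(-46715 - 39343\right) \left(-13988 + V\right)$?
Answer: $1203779304 - 258174 \sqrt{390} \approx 1.1987 \cdot 10^{9}$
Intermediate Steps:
$V = 3 \sqrt{390}$ ($V = \sqrt{1806 + 1704} = \sqrt{3510} = 3 \sqrt{390} \approx 59.245$)
$\left(-46715 - 39343\right) \left(-13988 + V\right) = \left(-46715 - 39343\right) \left(-13988 + 3 \sqrt{390}\right) = - 86058 \left(-13988 + 3 \sqrt{390}\right) = 1203779304 - 258174 \sqrt{390}$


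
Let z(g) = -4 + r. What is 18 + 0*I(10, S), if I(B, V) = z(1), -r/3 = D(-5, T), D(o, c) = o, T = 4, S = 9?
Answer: 18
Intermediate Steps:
r = 15 (r = -3*(-5) = 15)
z(g) = 11 (z(g) = -4 + 15 = 11)
I(B, V) = 11
18 + 0*I(10, S) = 18 + 0*11 = 18 + 0 = 18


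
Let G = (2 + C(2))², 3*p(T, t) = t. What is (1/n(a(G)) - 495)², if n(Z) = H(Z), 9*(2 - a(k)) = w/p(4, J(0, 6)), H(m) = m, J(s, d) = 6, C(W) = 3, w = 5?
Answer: 234916929/961 ≈ 2.4445e+5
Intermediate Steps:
p(T, t) = t/3
G = 25 (G = (2 + 3)² = 5² = 25)
a(k) = 31/18 (a(k) = 2 - 5/(9*((⅓)*6)) = 2 - 5/(9*2) = 2 - ⅑*5/2 = 2 - 5/18 = 31/18)
n(Z) = Z
(1/n(a(G)) - 495)² = (1/(31/18) - 495)² = (18/31 - 495)² = (-15327/31)² = 234916929/961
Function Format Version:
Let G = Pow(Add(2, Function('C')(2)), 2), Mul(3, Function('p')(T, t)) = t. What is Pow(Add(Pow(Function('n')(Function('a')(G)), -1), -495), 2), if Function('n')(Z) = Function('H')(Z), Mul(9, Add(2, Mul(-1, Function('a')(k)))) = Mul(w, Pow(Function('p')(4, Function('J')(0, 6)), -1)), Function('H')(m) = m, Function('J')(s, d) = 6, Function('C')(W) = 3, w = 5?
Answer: Rational(234916929, 961) ≈ 2.4445e+5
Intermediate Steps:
Function('p')(T, t) = Mul(Rational(1, 3), t)
G = 25 (G = Pow(Add(2, 3), 2) = Pow(5, 2) = 25)
Function('a')(k) = Rational(31, 18) (Function('a')(k) = Add(2, Mul(Rational(-1, 9), Mul(5, Pow(Mul(Rational(1, 3), 6), -1)))) = Add(2, Mul(Rational(-1, 9), Mul(5, Pow(2, -1)))) = Add(2, Mul(Rational(-1, 9), Mul(5, Rational(1, 2)))) = Add(2, Mul(Rational(-1, 9), Rational(5, 2))) = Add(2, Rational(-5, 18)) = Rational(31, 18))
Function('n')(Z) = Z
Pow(Add(Pow(Function('n')(Function('a')(G)), -1), -495), 2) = Pow(Add(Pow(Rational(31, 18), -1), -495), 2) = Pow(Add(Rational(18, 31), -495), 2) = Pow(Rational(-15327, 31), 2) = Rational(234916929, 961)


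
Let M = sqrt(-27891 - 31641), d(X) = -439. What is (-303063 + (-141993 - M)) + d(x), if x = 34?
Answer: -445495 - 22*I*sqrt(123) ≈ -4.455e+5 - 243.99*I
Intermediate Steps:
M = 22*I*sqrt(123) (M = sqrt(-59532) = 22*I*sqrt(123) ≈ 243.99*I)
(-303063 + (-141993 - M)) + d(x) = (-303063 + (-141993 - 22*I*sqrt(123))) - 439 = (-445056 - 22*I*sqrt(123)) - 439 = -445495 - 22*I*sqrt(123)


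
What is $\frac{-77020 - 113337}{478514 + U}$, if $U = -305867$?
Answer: $- \frac{190357}{172647} \approx -1.1026$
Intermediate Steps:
$\frac{-77020 - 113337}{478514 + U} = \frac{-77020 - 113337}{478514 - 305867} = - \frac{190357}{172647}$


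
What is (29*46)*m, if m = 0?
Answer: 0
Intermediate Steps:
(29*46)*m = (29*46)*0 = 1334*0 = 0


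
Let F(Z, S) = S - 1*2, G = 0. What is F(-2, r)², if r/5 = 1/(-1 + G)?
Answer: 49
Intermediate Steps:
r = -5 (r = 5/(-1 + 0) = 5/(-1) = 5*(-1) = -5)
F(Z, S) = -2 + S (F(Z, S) = S - 2 = -2 + S)
F(-2, r)² = (-2 - 5)² = (-7)² = 49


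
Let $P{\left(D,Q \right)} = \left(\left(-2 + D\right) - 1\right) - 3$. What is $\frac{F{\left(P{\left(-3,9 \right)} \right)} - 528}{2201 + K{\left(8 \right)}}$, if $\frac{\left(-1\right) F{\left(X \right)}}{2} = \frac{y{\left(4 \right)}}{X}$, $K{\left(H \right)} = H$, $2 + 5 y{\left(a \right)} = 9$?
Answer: $- \frac{23746}{99405} \approx -0.23888$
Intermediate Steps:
$y{\left(a \right)} = \frac{7}{5}$ ($y{\left(a \right)} = - \frac{2}{5} + \frac{1}{5} \cdot 9 = - \frac{2}{5} + \frac{9}{5} = \frac{7}{5}$)
$P{\left(D,Q \right)} = -6 + D$ ($P{\left(D,Q \right)} = \left(-3 + D\right) - 3 = -6 + D$)
$F{\left(X \right)} = - \frac{14}{5 X}$ ($F{\left(X \right)} = - 2 \frac{7}{5 X} = - \frac{14}{5 X}$)
$\frac{F{\left(P{\left(-3,9 \right)} \right)} - 528}{2201 + K{\left(8 \right)}} = \frac{- \frac{14}{5 \left(-6 - 3\right)} - 528}{2201 + 8} = \frac{- \frac{14}{5 \left(-9\right)} - 528}{2209} = \left(\left(- \frac{14}{5}\right) \left(- \frac{1}{9}\right) - 528\right) \frac{1}{2209} = \left(\frac{14}{45} - 528\right) \frac{1}{2209} = \left(- \frac{23746}{45}\right) \frac{1}{2209} = - \frac{23746}{99405}$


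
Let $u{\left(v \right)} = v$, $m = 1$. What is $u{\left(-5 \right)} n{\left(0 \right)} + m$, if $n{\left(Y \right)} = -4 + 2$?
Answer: $11$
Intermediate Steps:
$n{\left(Y \right)} = -2$
$u{\left(-5 \right)} n{\left(0 \right)} + m = \left(-5\right) \left(-2\right) + 1 = 10 + 1 = 11$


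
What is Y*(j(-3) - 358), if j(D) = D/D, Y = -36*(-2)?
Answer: -25704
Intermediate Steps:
Y = 72
j(D) = 1
Y*(j(-3) - 358) = 72*(1 - 358) = 72*(-357) = -25704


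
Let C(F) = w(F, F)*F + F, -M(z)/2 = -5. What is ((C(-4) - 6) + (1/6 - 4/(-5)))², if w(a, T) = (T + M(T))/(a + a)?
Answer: 32761/900 ≈ 36.401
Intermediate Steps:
M(z) = 10 (M(z) = -2*(-5) = 10)
w(a, T) = (10 + T)/(2*a) (w(a, T) = (T + 10)/(a + a) = (10 + T)/((2*a)) = (10 + T)*(1/(2*a)) = (10 + T)/(2*a))
C(F) = 5 + 3*F/2 (C(F) = ((10 + F)/(2*F))*F + F = (5 + F/2) + F = 5 + 3*F/2)
((C(-4) - 6) + (1/6 - 4/(-5)))² = (((5 + (3/2)*(-4)) - 6) + (1/6 - 4/(-5)))² = (((5 - 6) - 6) + (1*(⅙) - 4*(-⅕)))² = ((-1 - 6) + (⅙ + ⅘))² = (-7 + 29/30)² = (-181/30)² = 32761/900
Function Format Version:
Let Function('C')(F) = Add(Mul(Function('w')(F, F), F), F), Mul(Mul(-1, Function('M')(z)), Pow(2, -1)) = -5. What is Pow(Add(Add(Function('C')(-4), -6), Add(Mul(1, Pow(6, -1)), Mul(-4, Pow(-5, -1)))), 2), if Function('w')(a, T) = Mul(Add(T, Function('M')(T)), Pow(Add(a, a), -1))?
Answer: Rational(32761, 900) ≈ 36.401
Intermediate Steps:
Function('M')(z) = 10 (Function('M')(z) = Mul(-2, -5) = 10)
Function('w')(a, T) = Mul(Rational(1, 2), Pow(a, -1), Add(10, T)) (Function('w')(a, T) = Mul(Add(T, 10), Pow(Add(a, a), -1)) = Mul(Add(10, T), Pow(Mul(2, a), -1)) = Mul(Add(10, T), Mul(Rational(1, 2), Pow(a, -1))) = Mul(Rational(1, 2), Pow(a, -1), Add(10, T)))
Function('C')(F) = Add(5, Mul(Rational(3, 2), F)) (Function('C')(F) = Add(Mul(Mul(Rational(1, 2), Pow(F, -1), Add(10, F)), F), F) = Add(Add(5, Mul(Rational(1, 2), F)), F) = Add(5, Mul(Rational(3, 2), F)))
Pow(Add(Add(Function('C')(-4), -6), Add(Mul(1, Pow(6, -1)), Mul(-4, Pow(-5, -1)))), 2) = Pow(Add(Add(Add(5, Mul(Rational(3, 2), -4)), -6), Add(Mul(1, Pow(6, -1)), Mul(-4, Pow(-5, -1)))), 2) = Pow(Add(Add(Add(5, -6), -6), Add(Mul(1, Rational(1, 6)), Mul(-4, Rational(-1, 5)))), 2) = Pow(Add(Add(-1, -6), Add(Rational(1, 6), Rational(4, 5))), 2) = Pow(Add(-7, Rational(29, 30)), 2) = Pow(Rational(-181, 30), 2) = Rational(32761, 900)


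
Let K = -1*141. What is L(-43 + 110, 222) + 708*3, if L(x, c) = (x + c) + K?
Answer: 2272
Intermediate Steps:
K = -141
L(x, c) = -141 + c + x (L(x, c) = (x + c) - 141 = (c + x) - 141 = -141 + c + x)
L(-43 + 110, 222) + 708*3 = (-141 + 222 + (-43 + 110)) + 708*3 = (-141 + 222 + 67) + 2124 = 148 + 2124 = 2272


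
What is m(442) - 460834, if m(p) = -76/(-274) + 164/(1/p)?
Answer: -53203364/137 ≈ -3.8835e+5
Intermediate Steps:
m(p) = 38/137 + 164*p (m(p) = -76*(-1/274) + 164*p = 38/137 + 164*p)
m(442) - 460834 = (38/137 + 164*442) - 460834 = (38/137 + 72488) - 460834 = 9930894/137 - 460834 = -53203364/137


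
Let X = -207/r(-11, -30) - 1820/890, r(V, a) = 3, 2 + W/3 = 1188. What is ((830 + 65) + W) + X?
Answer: 389994/89 ≈ 4382.0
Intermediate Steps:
W = 3558 (W = -6 + 3*1188 = -6 + 3564 = 3558)
X = -6323/89 (X = -207/3 - 1820/890 = -207*⅓ - 1820*1/890 = -69 - 182/89 = -6323/89 ≈ -71.045)
((830 + 65) + W) + X = ((830 + 65) + 3558) - 6323/89 = (895 + 3558) - 6323/89 = 4453 - 6323/89 = 389994/89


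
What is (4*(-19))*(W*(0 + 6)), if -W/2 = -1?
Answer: -912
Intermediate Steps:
W = 2 (W = -2*(-1) = 2)
(4*(-19))*(W*(0 + 6)) = (4*(-19))*(2*(0 + 6)) = -152*6 = -76*12 = -912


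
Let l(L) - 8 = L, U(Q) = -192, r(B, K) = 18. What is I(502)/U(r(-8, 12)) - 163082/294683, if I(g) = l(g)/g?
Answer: -2644797303/4733787712 ≈ -0.55871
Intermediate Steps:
l(L) = 8 + L
I(g) = (8 + g)/g
I(502)/U(r(-8, 12)) - 163082/294683 = ((8 + 502)/502)/(-192) - 163082/294683 = ((1/502)*510)*(-1/192) - 163082*1/294683 = (255/251)*(-1/192) - 163082/294683 = -85/16064 - 163082/294683 = -2644797303/4733787712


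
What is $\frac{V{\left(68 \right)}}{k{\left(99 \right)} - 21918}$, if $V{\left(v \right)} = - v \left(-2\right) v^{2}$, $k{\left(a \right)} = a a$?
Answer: $- \frac{628864}{12117} \approx -51.899$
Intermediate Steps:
$k{\left(a \right)} = a^{2}$
$V{\left(v \right)} = 2 v^{3}$ ($V{\left(v \right)} = 2 v v^{2} = 2 v^{3}$)
$\frac{V{\left(68 \right)}}{k{\left(99 \right)} - 21918} = \frac{2 \cdot 68^{3}}{99^{2} - 21918} = \frac{2 \cdot 314432}{9801 - 21918} = \frac{628864}{-12117} = 628864 \left(- \frac{1}{12117}\right) = - \frac{628864}{12117}$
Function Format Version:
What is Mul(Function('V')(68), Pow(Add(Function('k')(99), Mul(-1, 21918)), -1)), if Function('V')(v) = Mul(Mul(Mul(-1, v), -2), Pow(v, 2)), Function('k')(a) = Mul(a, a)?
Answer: Rational(-628864, 12117) ≈ -51.899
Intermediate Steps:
Function('k')(a) = Pow(a, 2)
Function('V')(v) = Mul(2, Pow(v, 3)) (Function('V')(v) = Mul(Mul(2, v), Pow(v, 2)) = Mul(2, Pow(v, 3)))
Mul(Function('V')(68), Pow(Add(Function('k')(99), Mul(-1, 21918)), -1)) = Mul(Mul(2, Pow(68, 3)), Pow(Add(Pow(99, 2), Mul(-1, 21918)), -1)) = Mul(Mul(2, 314432), Pow(Add(9801, -21918), -1)) = Mul(628864, Pow(-12117, -1)) = Mul(628864, Rational(-1, 12117)) = Rational(-628864, 12117)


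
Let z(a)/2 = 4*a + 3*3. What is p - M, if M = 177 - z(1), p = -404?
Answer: -555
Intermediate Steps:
z(a) = 18 + 8*a (z(a) = 2*(4*a + 3*3) = 2*(4*a + 9) = 2*(9 + 4*a) = 18 + 8*a)
M = 151 (M = 177 - (18 + 8*1) = 177 - (18 + 8) = 177 - 1*26 = 177 - 26 = 151)
p - M = -404 - 1*151 = -404 - 151 = -555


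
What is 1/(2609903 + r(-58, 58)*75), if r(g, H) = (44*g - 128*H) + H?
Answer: 1/1866053 ≈ 5.3589e-7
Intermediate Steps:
r(g, H) = -127*H + 44*g (r(g, H) = (-128*H + 44*g) + H = -127*H + 44*g)
1/(2609903 + r(-58, 58)*75) = 1/(2609903 + (-127*58 + 44*(-58))*75) = 1/(2609903 + (-7366 - 2552)*75) = 1/(2609903 - 9918*75) = 1/(2609903 - 743850) = 1/1866053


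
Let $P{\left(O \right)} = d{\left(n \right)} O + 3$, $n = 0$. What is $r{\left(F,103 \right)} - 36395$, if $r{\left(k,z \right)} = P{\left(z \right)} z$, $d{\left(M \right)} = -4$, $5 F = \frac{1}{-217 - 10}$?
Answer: $-78522$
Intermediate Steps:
$F = - \frac{1}{1135}$ ($F = \frac{1}{5 \left(-217 - 10\right)} = \frac{1}{5 \left(-227\right)} = \frac{1}{5} \left(- \frac{1}{227}\right) = - \frac{1}{1135} \approx -0.00088106$)
$P{\left(O \right)} = 3 - 4 O$ ($P{\left(O \right)} = - 4 O + 3 = 3 - 4 O$)
$r{\left(k,z \right)} = z \left(3 - 4 z\right)$ ($r{\left(k,z \right)} = \left(3 - 4 z\right) z = z \left(3 - 4 z\right)$)
$r{\left(F,103 \right)} - 36395 = 103 \left(3 - 412\right) - 36395 = 103 \left(-409\right) - 36395 = -42127 - 36395 = -78522$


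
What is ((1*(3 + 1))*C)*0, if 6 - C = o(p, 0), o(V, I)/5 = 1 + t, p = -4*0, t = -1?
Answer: 0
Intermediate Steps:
p = 0
o(V, I) = 0 (o(V, I) = 5*(1 - 1) = 5*0 = 0)
C = 6 (C = 6 - 1*0 = 6 + 0 = 6)
((1*(3 + 1))*C)*0 = ((1*(3 + 1))*6)*0 = ((1*4)*6)*0 = (4*6)*0 = 24*0 = 0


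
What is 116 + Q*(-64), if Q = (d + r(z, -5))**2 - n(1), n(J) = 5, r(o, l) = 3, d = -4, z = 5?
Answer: 372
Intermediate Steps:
Q = -4 (Q = (-4 + 3)**2 - 1*5 = (-1)**2 - 5 = 1 - 5 = -4)
116 + Q*(-64) = 116 - 4*(-64) = 116 + 256 = 372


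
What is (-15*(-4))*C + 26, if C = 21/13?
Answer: 1598/13 ≈ 122.92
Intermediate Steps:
C = 21/13 (C = 21*(1/13) = 21/13 ≈ 1.6154)
(-15*(-4))*C + 26 = -15*(-4)*(21/13) + 26 = 60*(21/13) + 26 = 1260/13 + 26 = 1598/13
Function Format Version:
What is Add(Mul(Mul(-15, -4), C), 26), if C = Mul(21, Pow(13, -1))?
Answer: Rational(1598, 13) ≈ 122.92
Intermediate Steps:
C = Rational(21, 13) (C = Mul(21, Rational(1, 13)) = Rational(21, 13) ≈ 1.6154)
Add(Mul(Mul(-15, -4), C), 26) = Add(Mul(Mul(-15, -4), Rational(21, 13)), 26) = Add(Mul(60, Rational(21, 13)), 26) = Add(Rational(1260, 13), 26) = Rational(1598, 13)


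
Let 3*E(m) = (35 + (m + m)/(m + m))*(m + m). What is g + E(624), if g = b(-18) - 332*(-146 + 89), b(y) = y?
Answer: 33882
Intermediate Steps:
E(m) = 24*m (E(m) = ((35 + (m + m)/(m + m))*(m + m))/3 = ((35 + (2*m)/((2*m)))*(2*m))/3 = ((35 + (2*m)*(1/(2*m)))*(2*m))/3 = ((35 + 1)*(2*m))/3 = (36*(2*m))/3 = (72*m)/3 = 24*m)
g = 18906 (g = -18 - 332*(-146 + 89) = -18 - 332*(-57) = -18 + 18924 = 18906)
g + E(624) = 18906 + 24*624 = 18906 + 14976 = 33882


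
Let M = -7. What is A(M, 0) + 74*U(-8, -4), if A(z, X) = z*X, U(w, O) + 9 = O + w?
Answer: -1554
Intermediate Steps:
U(w, O) = -9 + O + w (U(w, O) = -9 + (O + w) = -9 + O + w)
A(z, X) = X*z
A(M, 0) + 74*U(-8, -4) = 0*(-7) + 74*(-9 - 4 - 8) = 0 + 74*(-21) = 0 - 1554 = -1554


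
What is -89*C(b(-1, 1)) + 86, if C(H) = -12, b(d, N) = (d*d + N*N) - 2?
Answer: 1154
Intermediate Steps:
b(d, N) = -2 + N² + d² (b(d, N) = (d² + N²) - 2 = (N² + d²) - 2 = -2 + N² + d²)
-89*C(b(-1, 1)) + 86 = -89*(-12) + 86 = 1068 + 86 = 1154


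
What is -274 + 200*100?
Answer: 19726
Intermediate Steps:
-274 + 200*100 = -274 + 20000 = 19726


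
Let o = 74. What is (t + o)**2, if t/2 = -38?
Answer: 4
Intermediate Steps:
t = -76 (t = 2*(-38) = -76)
(t + o)**2 = (-76 + 74)**2 = (-2)**2 = 4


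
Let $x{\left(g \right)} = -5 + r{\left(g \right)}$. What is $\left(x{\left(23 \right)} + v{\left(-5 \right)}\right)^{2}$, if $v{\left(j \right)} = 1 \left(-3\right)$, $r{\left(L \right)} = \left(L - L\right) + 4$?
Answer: $16$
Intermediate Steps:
$r{\left(L \right)} = 4$ ($r{\left(L \right)} = 0 + 4 = 4$)
$x{\left(g \right)} = -1$ ($x{\left(g \right)} = -5 + 4 = -1$)
$v{\left(j \right)} = -3$
$\left(x{\left(23 \right)} + v{\left(-5 \right)}\right)^{2} = \left(-1 - 3\right)^{2} = \left(-4\right)^{2} = 16$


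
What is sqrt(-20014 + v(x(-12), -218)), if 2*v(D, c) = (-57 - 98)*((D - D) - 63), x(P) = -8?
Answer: I*sqrt(60526)/2 ≈ 123.01*I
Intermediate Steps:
v(D, c) = 9765/2 (v(D, c) = ((-57 - 98)*((D - D) - 63))/2 = (-155*(0 - 63))/2 = (-155*(-63))/2 = (1/2)*9765 = 9765/2)
sqrt(-20014 + v(x(-12), -218)) = sqrt(-20014 + 9765/2) = sqrt(-30263/2) = I*sqrt(60526)/2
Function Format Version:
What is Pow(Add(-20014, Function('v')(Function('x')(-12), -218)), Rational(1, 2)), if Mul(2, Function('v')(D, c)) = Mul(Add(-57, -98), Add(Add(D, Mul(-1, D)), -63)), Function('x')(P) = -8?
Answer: Mul(Rational(1, 2), I, Pow(60526, Rational(1, 2))) ≈ Mul(123.01, I)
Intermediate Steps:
Function('v')(D, c) = Rational(9765, 2) (Function('v')(D, c) = Mul(Rational(1, 2), Mul(Add(-57, -98), Add(Add(D, Mul(-1, D)), -63))) = Mul(Rational(1, 2), Mul(-155, Add(0, -63))) = Mul(Rational(1, 2), Mul(-155, -63)) = Mul(Rational(1, 2), 9765) = Rational(9765, 2))
Pow(Add(-20014, Function('v')(Function('x')(-12), -218)), Rational(1, 2)) = Pow(Add(-20014, Rational(9765, 2)), Rational(1, 2)) = Pow(Rational(-30263, 2), Rational(1, 2)) = Mul(Rational(1, 2), I, Pow(60526, Rational(1, 2)))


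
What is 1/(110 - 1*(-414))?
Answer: 1/524 ≈ 0.0019084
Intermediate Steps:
1/(110 - 1*(-414)) = 1/(110 + 414) = 1/524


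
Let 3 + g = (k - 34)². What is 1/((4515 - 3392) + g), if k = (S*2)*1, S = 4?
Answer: 1/1796 ≈ 0.00055679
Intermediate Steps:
k = 8 (k = (4*2)*1 = 8*1 = 8)
g = 673 (g = -3 + (8 - 34)² = -3 + (-26)² = -3 + 676 = 673)
1/((4515 - 3392) + g) = 1/((4515 - 3392) + 673) = 1/(1123 + 673) = 1/1796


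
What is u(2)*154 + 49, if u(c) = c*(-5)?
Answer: -1491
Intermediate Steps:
u(c) = -5*c
u(2)*154 + 49 = -5*2*154 + 49 = -10*154 + 49 = -1540 + 49 = -1491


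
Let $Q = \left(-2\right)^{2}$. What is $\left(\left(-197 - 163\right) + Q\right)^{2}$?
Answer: $126736$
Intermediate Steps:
$Q = 4$
$\left(\left(-197 - 163\right) + Q\right)^{2} = \left(\left(-197 - 163\right) + 4\right)^{2} = \left(-360 + 4\right)^{2} = \left(-356\right)^{2} = 126736$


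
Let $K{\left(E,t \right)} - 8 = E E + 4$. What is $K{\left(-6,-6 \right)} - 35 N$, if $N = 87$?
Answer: $-2997$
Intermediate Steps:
$K{\left(E,t \right)} = 12 + E^{2}$ ($K{\left(E,t \right)} = 8 + \left(E E + 4\right) = 8 + \left(E^{2} + 4\right) = 8 + \left(4 + E^{2}\right) = 12 + E^{2}$)
$K{\left(-6,-6 \right)} - 35 N = \left(12 + \left(-6\right)^{2}\right) - 3045 = \left(12 + 36\right) - 3045 = 48 - 3045 = -2997$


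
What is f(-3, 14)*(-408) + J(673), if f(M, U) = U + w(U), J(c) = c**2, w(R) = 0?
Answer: 447217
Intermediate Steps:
f(M, U) = U (f(M, U) = U + 0 = U)
f(-3, 14)*(-408) + J(673) = 14*(-408) + 673**2 = -5712 + 452929 = 447217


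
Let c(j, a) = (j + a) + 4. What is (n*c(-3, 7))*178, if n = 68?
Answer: 96832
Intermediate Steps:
c(j, a) = 4 + a + j (c(j, a) = (a + j) + 4 = 4 + a + j)
(n*c(-3, 7))*178 = (68*(4 + 7 - 3))*178 = (68*8)*178 = 544*178 = 96832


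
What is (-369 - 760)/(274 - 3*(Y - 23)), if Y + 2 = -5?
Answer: -1129/364 ≈ -3.1016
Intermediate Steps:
Y = -7 (Y = -2 - 5 = -7)
(-369 - 760)/(274 - 3*(Y - 23)) = (-369 - 760)/(274 - 3*(-7 - 23)) = -1129/(274 - 3*(-30)) = -1129/(274 + 90) = -1129/364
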